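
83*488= 40504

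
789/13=789/13  =  60.69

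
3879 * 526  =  2040354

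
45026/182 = 247 + 36/91 = 247.40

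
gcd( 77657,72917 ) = 79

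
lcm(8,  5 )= 40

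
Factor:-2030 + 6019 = 3989=3989^1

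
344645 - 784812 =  - 440167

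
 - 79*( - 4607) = 363953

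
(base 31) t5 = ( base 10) 904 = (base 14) 488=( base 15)404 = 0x388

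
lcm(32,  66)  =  1056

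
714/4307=714/4307 =0.17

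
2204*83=182932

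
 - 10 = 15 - 25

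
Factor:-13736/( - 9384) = 3^( - 1) * 23^( - 1)*101^1 = 101/69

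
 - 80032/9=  - 8893+ 5/9 = - 8892.44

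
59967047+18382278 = 78349325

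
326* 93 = 30318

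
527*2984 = 1572568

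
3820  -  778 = 3042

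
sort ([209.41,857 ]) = [209.41,857 ]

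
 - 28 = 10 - 38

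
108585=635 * 171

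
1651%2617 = 1651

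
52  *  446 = 23192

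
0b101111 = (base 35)1c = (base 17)2D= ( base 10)47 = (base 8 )57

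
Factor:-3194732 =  -2^2*59^1*13537^1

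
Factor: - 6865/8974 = - 2^( - 1)* 5^1  *  7^ ( - 1 )*641^ ( - 1)*1373^1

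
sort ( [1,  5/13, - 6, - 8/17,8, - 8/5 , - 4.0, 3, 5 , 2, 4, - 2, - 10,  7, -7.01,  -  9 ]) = [ - 10, - 9, - 7.01 , - 6, - 4.0 , - 2, - 8/5 , - 8/17, 5/13,  1, 2,3,4,5,7, 8]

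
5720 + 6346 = 12066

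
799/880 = 799/880 = 0.91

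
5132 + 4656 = 9788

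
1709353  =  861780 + 847573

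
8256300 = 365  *22620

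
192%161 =31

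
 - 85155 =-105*811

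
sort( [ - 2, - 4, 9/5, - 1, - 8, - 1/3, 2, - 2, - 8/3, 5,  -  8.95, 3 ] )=[ - 8.95, - 8,-4, - 8/3 , - 2, - 2, - 1 ,-1/3, 9/5, 2, 3, 5]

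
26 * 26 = 676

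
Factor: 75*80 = 2^4*3^1 * 5^3 = 6000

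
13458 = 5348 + 8110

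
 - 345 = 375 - 720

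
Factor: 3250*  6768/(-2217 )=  - 2^5*3^1*5^3*13^1*47^1*739^( - 1) = -7332000/739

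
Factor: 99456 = 2^7* 3^1 * 7^1*37^1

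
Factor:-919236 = -2^2*3^1*76603^1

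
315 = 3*105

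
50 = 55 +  - 5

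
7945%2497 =454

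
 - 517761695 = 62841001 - 580602696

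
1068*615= 656820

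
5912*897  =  5303064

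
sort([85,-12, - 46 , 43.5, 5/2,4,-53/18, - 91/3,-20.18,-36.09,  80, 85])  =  [ - 46,-36.09, - 91/3, - 20.18 ,-12, - 53/18, 5/2,4, 43.5,  80 , 85 , 85]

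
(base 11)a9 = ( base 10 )119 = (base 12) 9b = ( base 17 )70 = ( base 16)77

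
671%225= 221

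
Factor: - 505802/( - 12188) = 2^( - 1)  *83^1= 83/2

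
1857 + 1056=2913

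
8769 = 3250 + 5519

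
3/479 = 3/479=0.01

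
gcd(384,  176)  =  16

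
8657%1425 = 107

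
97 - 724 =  - 627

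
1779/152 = 11 + 107/152 = 11.70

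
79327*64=5076928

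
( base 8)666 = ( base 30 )EI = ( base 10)438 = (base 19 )141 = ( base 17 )18d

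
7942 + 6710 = 14652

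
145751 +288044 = 433795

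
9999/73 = 9999/73 =136.97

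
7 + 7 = 14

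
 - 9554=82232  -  91786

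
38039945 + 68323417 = 106363362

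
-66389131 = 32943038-99332169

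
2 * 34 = 68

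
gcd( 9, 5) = 1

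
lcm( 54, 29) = 1566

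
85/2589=85/2589 = 0.03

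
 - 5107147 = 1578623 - 6685770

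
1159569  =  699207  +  460362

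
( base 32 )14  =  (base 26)1A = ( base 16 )24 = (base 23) 1d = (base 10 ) 36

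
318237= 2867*111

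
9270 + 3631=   12901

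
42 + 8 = 50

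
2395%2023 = 372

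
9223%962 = 565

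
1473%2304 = 1473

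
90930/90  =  3031/3 = 1010.33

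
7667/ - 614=-13 + 315/614 = -12.49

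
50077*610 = 30546970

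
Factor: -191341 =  - 191341^1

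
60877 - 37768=23109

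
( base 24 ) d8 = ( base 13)1b8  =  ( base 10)320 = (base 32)A0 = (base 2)101000000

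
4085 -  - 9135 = 13220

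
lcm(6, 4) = 12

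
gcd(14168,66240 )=184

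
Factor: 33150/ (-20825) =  - 2^1*3^1 * 7^( - 2)*13^1 = - 78/49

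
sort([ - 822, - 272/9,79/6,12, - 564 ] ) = [ - 822, - 564, - 272/9,12,79/6]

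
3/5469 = 1/1823 = 0.00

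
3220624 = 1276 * 2524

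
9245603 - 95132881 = -85887278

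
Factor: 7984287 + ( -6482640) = 3^1*7^1*23^1*3109^1 = 1501647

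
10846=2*5423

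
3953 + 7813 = 11766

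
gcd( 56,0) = 56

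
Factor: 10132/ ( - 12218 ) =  - 2^1*17^1*41^( - 1 )= -34/41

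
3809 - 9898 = - 6089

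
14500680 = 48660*298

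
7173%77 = 12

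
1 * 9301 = 9301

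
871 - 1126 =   -  255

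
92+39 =131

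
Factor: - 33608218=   -2^1*7^2*17^1*20173^1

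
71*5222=370762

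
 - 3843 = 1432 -5275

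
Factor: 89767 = 89767^1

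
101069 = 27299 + 73770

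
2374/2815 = 2374/2815 = 0.84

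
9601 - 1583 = 8018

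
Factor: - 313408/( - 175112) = 2^3 * 7^(-1 )*53^(-1) * 83^1 =664/371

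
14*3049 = 42686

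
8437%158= 63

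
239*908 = 217012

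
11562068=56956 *203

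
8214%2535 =609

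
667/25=26 + 17/25= 26.68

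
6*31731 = 190386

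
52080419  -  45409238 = 6671181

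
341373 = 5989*57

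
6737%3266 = 205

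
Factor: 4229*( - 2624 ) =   -  11096896 = - 2^6 * 41^1*4229^1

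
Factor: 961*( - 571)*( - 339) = 186019809=3^1*31^2*113^1*571^1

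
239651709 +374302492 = 613954201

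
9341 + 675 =10016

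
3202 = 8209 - 5007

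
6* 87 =522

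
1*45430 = 45430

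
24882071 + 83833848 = 108715919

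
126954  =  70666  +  56288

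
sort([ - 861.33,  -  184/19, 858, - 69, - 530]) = [ - 861.33, - 530, - 69, - 184/19, 858]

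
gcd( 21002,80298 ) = 2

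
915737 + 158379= 1074116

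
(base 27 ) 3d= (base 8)136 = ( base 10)94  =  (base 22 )46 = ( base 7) 163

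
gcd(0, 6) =6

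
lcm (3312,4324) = 155664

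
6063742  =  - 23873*( - 254 )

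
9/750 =3/250=0.01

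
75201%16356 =9777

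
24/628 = 6/157  =  0.04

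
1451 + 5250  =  6701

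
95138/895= 95138/895 = 106.30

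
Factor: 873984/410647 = 2^9*3^1*19^(  -  1)*569^1*21613^(- 1 ) 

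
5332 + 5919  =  11251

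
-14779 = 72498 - 87277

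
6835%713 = 418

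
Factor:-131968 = - 2^7*1031^1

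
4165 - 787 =3378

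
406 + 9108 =9514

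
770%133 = 105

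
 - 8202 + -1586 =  - 9788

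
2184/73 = 29 + 67/73 = 29.92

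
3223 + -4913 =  - 1690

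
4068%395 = 118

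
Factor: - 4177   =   - 4177^1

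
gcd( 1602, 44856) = 1602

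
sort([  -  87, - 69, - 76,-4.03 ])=[- 87,-76,  -  69, - 4.03]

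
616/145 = 616/145 = 4.25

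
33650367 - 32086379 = 1563988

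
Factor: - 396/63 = - 2^2*7^( - 1 )*11^1 = -44/7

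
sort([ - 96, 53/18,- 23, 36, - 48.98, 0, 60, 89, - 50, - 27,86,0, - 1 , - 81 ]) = [ - 96, - 81, - 50, - 48.98, - 27, - 23, - 1 , 0, 0, 53/18,36, 60,  86 , 89 ] 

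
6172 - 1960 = 4212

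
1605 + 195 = 1800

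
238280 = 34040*7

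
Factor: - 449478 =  - 2^1 * 3^2*24971^1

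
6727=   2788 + 3939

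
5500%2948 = 2552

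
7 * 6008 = 42056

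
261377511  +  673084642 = 934462153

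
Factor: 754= 2^1*13^1*29^1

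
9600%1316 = 388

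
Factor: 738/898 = 369/449= 3^2*41^1*449^( - 1) 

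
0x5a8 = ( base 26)23i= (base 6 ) 10412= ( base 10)1448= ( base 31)1FM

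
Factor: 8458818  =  2^1 * 3^1 * 1409803^1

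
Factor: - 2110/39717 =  - 2^1*3^( - 3 )*5^1*211^1*1471^( - 1 ) 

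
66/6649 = 66/6649 = 0.01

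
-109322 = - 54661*2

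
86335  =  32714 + 53621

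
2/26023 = 2/26023 = 0.00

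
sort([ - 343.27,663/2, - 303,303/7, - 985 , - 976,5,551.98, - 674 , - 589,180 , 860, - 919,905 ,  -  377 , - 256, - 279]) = [ - 985, - 976,-919, - 674, - 589, - 377, -343.27,-303, - 279, - 256, 5, 303/7, 180, 663/2 , 551.98,860 , 905] 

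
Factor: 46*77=2^1*7^1*11^1*23^1 = 3542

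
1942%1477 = 465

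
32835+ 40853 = 73688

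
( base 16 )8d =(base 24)5L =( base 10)141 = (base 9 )166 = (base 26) 5B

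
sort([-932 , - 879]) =[ - 932,  -  879]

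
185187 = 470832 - 285645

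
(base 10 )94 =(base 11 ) 86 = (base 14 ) 6a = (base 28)3a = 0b1011110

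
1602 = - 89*( - 18 )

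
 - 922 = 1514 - 2436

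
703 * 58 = 40774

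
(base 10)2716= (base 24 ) 4H4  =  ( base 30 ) 30G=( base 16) A9C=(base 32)2KS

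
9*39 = 351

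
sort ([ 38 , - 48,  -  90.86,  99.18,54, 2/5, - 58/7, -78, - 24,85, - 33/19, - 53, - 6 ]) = [ - 90.86 , - 78, - 53, - 48,  -  24, - 58/7, - 6 , - 33/19,2/5, 38, 54,85,99.18]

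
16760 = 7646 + 9114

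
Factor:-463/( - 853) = 463^1*853^ (-1)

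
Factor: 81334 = 2^1*11^1*3697^1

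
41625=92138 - 50513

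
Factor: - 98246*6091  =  -2^1*6091^1*49123^1 = - 598416386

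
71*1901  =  134971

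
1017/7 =1017/7 = 145.29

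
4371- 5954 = - 1583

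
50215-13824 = 36391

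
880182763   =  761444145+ 118738618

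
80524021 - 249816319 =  - 169292298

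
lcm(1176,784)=2352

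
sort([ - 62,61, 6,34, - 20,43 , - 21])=[-62,  -  21, - 20 , 6 , 34 , 43,61 ] 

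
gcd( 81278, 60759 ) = 1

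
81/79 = 1+ 2/79= 1.03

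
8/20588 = 2/5147 = 0.00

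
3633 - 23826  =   - 20193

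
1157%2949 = 1157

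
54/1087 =54/1087 = 0.05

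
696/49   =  14 + 10/49 =14.20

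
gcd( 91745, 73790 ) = 5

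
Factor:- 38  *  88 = - 2^4*11^1*19^1 = - 3344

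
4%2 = 0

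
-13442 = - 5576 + -7866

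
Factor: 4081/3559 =7^1 * 11^1* 53^1*3559^ ( - 1) 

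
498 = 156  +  342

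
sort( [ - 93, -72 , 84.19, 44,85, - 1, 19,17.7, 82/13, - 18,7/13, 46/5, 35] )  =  [ - 93,-72, - 18, - 1, 7/13,82/13 , 46/5,  17.7,19 , 35, 44,84.19, 85 ]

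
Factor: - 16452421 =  - 131^1*125591^1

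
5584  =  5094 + 490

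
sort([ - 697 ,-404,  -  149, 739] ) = [ - 697, - 404, - 149, 739] 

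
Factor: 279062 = 2^1*7^1*31^1*643^1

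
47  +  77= 124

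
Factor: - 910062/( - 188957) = 2^1 * 3^3 * 19^1 * 887^1 * 188957^ ( - 1) 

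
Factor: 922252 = 2^2* 230563^1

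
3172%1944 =1228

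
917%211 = 73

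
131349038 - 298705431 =-167356393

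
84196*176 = 14818496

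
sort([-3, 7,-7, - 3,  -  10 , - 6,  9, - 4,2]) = [ - 10, - 7,  -  6, - 4, - 3,-3 , 2,7, 9]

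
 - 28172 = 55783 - 83955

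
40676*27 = 1098252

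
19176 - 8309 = 10867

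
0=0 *4113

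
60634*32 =1940288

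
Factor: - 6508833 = -3^1*761^1*2851^1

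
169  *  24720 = 4177680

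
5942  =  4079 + 1863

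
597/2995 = 597/2995= 0.20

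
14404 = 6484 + 7920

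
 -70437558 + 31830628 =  - 38606930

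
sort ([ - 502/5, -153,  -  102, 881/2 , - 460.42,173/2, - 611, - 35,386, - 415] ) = [ - 611, - 460.42, - 415, - 153, - 102, -502/5, - 35,173/2,386,881/2] 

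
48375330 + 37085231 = 85460561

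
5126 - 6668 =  - 1542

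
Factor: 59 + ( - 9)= 50 = 2^1*5^2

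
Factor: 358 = 2^1*  179^1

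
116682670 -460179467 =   -  343496797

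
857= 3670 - 2813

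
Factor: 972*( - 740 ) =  - 719280 = -2^4*3^5*5^1*37^1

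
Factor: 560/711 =2^4 * 3^( - 2)*5^1*7^1 * 79^( - 1)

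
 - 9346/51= -9346/51 = - 183.25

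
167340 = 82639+84701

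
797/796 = 1 + 1/796  =  1.00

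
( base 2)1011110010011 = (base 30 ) 6L5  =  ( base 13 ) 2993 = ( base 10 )6035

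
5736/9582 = 956/1597  =  0.60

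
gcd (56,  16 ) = 8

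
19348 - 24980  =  -5632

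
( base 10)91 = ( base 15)61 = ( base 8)133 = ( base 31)2t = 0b1011011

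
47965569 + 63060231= 111025800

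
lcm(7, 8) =56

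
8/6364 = 2/1591 = 0.00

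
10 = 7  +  3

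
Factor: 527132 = 2^2* 131783^1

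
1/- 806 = -1+805/806 = - 0.00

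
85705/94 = 911 + 71/94 = 911.76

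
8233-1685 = 6548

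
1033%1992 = 1033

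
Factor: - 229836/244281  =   - 2^2*179^1*761^( - 1 ) = - 716/761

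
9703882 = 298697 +9405185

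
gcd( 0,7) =7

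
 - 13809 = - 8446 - 5363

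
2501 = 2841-340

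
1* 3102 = 3102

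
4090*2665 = 10899850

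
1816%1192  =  624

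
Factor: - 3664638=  - 2^1*3^2*203591^1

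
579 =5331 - 4752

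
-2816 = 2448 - 5264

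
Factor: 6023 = 19^1*317^1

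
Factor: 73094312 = 2^3*1721^1*5309^1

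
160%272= 160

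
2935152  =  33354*88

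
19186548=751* 25548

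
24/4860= 2/405= 0.00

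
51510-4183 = 47327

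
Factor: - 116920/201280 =-2^ ( - 3 )*17^( - 1)*79^1  =  - 79/136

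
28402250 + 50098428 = 78500678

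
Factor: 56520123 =3^1*11^1*1093^1 * 1567^1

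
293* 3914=1146802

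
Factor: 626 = 2^1*313^1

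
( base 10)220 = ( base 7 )433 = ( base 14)11A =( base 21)AA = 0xdc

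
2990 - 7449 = - 4459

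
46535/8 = 46535/8 = 5816.88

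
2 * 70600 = 141200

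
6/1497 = 2/499 = 0.00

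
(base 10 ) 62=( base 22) 2i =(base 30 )22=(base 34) 1S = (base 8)76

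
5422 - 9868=  -  4446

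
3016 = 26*116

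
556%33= 28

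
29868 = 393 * 76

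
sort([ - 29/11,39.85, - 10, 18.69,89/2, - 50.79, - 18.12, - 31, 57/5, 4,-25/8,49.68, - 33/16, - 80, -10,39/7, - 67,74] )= [ - 80, - 67, - 50.79, - 31, - 18.12, -10, - 10, - 25/8, - 29/11 , - 33/16,4, 39/7,57/5, 18.69, 39.85, 89/2,49.68, 74 ]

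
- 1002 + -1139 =- 2141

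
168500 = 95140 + 73360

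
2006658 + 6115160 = 8121818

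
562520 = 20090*28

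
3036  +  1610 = 4646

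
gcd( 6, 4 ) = 2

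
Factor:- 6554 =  - 2^1*29^1 * 113^1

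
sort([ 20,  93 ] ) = [20, 93 ]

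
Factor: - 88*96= - 2^8*3^1*11^1=- 8448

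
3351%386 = 263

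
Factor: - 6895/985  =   - 7^1 = - 7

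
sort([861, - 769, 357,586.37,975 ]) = [ - 769, 357, 586.37, 861, 975]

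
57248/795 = 57248/795 = 72.01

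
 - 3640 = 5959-9599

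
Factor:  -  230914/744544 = - 2^( - 4)*53^(-1 )*263^1 = -263/848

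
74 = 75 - 1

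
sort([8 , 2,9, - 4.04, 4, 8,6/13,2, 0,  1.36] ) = [ - 4.04,0, 6/13,  1.36,2  ,  2,  4, 8,8, 9 ] 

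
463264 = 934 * 496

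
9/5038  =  9/5038= 0.00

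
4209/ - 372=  - 1403/124 = - 11.31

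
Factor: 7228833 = 3^1*41^1*58771^1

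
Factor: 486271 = 233^1*2087^1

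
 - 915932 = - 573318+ -342614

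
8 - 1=7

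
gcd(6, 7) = 1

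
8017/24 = 334 + 1/24 = 334.04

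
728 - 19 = 709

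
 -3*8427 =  - 25281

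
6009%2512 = 985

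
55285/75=11057/15 = 737.13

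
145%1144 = 145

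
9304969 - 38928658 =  - 29623689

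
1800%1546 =254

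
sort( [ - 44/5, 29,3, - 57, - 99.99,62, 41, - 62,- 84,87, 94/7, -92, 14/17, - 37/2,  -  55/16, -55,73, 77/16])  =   [-99.99, - 92, - 84 , - 62, - 57, - 55, - 37/2,-44/5,-55/16, 14/17,3,77/16 , 94/7,29,41, 62,73, 87 ] 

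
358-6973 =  - 6615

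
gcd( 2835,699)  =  3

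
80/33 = 80/33 = 2.42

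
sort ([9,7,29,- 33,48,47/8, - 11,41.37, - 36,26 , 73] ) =[ - 36  ,  -  33, - 11,47/8,7,9, 26,  29,41.37,48,73]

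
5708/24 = 237 + 5/6=237.83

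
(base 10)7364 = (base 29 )8LR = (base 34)6ck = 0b1110011000100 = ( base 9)11082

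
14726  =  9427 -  - 5299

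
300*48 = 14400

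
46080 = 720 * 64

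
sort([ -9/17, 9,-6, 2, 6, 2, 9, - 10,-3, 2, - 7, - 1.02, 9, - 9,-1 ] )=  [ - 10,-9, - 7,-6, - 3, - 1.02,  -  1, - 9/17, 2, 2 , 2, 6, 9,9,9 ]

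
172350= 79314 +93036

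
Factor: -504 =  - 2^3*3^2*7^1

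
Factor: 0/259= 0  =  0^1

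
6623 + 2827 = 9450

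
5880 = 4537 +1343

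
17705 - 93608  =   - 75903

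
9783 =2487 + 7296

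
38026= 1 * 38026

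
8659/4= 2164+3/4   =  2164.75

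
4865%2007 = 851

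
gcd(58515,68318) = 1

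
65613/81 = 810+1/27= 810.04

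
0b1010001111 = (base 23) 15b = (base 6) 3011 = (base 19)1F9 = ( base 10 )655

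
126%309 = 126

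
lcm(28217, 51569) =1495501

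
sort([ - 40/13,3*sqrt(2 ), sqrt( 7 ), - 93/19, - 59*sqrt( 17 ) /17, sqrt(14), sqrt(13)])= [- 59*sqrt ( 17)/17, - 93/19,  -  40/13,sqrt (7 ), sqrt(13),sqrt ( 14),3 * sqrt(2 ) ]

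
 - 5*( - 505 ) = 2525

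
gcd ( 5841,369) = 9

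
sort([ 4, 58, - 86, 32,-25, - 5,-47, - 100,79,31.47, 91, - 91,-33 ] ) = [-100, - 91,-86, - 47,-33 ,  -  25, - 5,4,31.47,32,58,  79,  91 ] 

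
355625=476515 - 120890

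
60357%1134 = 255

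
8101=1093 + 7008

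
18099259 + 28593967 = 46693226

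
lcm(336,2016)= 2016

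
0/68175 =0 = 0.00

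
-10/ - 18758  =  5/9379 = 0.00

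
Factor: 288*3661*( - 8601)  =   - 2^5*3^3*7^1*47^1 * 61^1 * 523^1= - 9068619168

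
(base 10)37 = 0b100101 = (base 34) 13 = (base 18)21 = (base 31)16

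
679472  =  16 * 42467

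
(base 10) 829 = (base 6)3501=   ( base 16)33d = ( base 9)1121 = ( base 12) 591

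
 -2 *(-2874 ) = 5748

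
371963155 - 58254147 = 313709008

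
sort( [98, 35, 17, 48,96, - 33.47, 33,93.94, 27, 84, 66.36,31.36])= [-33.47, 17, 27 , 31.36, 33, 35, 48,66.36,84,93.94,96,98 ]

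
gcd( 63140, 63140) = 63140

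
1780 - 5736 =  -  3956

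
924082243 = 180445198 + 743637045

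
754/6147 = 754/6147 = 0.12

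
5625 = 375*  15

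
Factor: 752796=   2^2*3^2*11^1*1901^1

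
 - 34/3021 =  - 34/3021 = - 0.01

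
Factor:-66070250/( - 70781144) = 2^( - 2 )*5^3*7^( - 1 )*47^1*5623^1* 1263949^ ( - 1)= 33035125/35390572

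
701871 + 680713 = 1382584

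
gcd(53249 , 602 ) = 7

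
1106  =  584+522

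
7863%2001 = 1860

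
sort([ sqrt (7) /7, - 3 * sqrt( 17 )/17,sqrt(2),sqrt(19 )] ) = [- 3*sqrt( 17)/17,sqrt( 7 )/7,sqrt(2),sqrt( 19)] 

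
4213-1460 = 2753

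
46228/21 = 2201 + 1/3 = 2201.33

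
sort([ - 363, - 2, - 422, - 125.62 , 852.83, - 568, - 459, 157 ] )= [ - 568, - 459,-422, - 363, - 125.62, - 2, 157, 852.83]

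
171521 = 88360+83161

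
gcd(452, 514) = 2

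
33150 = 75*442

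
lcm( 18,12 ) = 36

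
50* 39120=1956000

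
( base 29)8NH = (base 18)14fe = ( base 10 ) 7412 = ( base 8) 16364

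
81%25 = 6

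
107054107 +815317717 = 922371824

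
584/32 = 18+ 1/4 = 18.25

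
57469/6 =57469/6 = 9578.17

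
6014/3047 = 6014/3047  =  1.97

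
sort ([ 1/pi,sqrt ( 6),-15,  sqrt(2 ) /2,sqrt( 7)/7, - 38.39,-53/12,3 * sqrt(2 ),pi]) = [ - 38.39, - 15, - 53/12,1/pi,sqrt(7)/7, sqrt( 2 ) /2 , sqrt( 6 ), pi,3 * sqrt(2 )]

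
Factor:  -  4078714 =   -  2^1*2039357^1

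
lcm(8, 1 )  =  8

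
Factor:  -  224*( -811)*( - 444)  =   - 2^7*3^1*7^1*37^1*811^1 = - 80658816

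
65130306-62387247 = 2743059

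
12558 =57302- 44744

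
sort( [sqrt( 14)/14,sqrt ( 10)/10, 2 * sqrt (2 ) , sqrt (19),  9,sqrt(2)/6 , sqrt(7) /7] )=[ sqrt (2)/6,sqrt( 14)/14 , sqrt (10)/10,sqrt (7 ) /7, 2*sqrt(2),sqrt (19), 9 ] 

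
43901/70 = 43901/70 = 627.16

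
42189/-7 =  -6027 + 0/1 = - 6027.00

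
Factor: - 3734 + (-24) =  - 3758 = - 2^1*1879^1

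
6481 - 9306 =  - 2825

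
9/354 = 3/118 = 0.03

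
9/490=9/490 = 0.02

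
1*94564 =94564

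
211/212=211/212 = 1.00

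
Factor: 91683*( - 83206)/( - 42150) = 3^1 *5^( - 2 )*61^1*167^1*281^( - 1)*41603^1= 1271429283/7025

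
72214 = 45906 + 26308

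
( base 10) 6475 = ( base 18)11hd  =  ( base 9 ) 8784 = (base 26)9F1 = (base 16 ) 194B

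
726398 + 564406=1290804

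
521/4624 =521/4624 = 0.11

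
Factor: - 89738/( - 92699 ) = 2^1*11^1*4079^1*92699^( - 1 ) 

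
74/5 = 14 + 4/5 = 14.80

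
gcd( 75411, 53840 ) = 1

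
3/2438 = 3/2438 = 0.00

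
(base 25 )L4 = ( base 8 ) 1021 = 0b1000010001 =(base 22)121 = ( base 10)529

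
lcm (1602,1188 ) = 105732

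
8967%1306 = 1131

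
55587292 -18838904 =36748388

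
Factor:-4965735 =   -  3^1*5^1 * 31^1*59^1*181^1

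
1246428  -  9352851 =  - 8106423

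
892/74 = 12+2/37 = 12.05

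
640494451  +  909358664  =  1549853115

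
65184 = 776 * 84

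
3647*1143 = 4168521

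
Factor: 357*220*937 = 73591980 = 2^2 *3^1*5^1*7^1*11^1*17^1*937^1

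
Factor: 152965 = 5^1*30593^1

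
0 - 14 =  - 14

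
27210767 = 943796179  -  916585412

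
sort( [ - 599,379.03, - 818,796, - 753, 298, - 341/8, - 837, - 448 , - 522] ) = [ - 837, - 818,-753, - 599, - 522,-448,-341/8,298,379.03, 796]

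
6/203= 6/203 = 0.03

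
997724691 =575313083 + 422411608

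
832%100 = 32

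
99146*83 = 8229118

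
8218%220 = 78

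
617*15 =9255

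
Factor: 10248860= 2^2*5^1*512443^1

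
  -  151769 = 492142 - 643911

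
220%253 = 220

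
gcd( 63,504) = 63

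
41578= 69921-28343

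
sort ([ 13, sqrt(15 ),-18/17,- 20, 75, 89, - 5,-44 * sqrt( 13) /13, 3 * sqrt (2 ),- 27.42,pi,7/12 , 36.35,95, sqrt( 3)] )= [ - 27.42, - 20, - 44 * sqrt(13) /13, - 5 , - 18/17, 7/12, sqrt( 3),  pi, sqrt( 15 ), 3 * sqrt(2), 13, 36.35, 75,89, 95 ]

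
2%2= 0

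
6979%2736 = 1507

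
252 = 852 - 600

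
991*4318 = 4279138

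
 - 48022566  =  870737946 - 918760512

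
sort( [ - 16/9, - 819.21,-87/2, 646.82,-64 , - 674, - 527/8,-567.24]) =[ - 819.21, - 674, - 567.24, - 527/8,- 64, - 87/2, - 16/9 , 646.82]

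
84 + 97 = 181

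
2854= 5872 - 3018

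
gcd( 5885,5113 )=1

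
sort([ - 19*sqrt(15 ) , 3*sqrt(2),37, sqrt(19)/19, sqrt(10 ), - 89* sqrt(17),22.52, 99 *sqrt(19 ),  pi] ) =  [ - 89 * sqrt(17 ), - 19 * sqrt(  15),sqrt(19)/19,pi,sqrt (10 ), 3*sqrt(2) , 22.52 , 37,99*sqrt(19) ]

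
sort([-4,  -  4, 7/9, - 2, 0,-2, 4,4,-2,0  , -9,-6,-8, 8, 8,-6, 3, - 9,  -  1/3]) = [-9,-9, - 8, - 6,-6, - 4,-4, - 2, - 2, - 2,-1/3, 0,0, 7/9, 3,4,4,8,8]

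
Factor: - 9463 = -9463^1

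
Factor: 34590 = 2^1* 3^1*5^1*1153^1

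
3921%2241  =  1680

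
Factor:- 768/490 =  -384/245 = - 2^7 * 3^1*5^(  -  1 ) * 7^( - 2)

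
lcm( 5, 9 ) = 45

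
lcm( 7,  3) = 21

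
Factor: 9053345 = 5^1*7^1*  37^1 * 6991^1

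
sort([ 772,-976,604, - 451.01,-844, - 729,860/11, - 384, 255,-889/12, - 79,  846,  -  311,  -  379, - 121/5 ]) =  [  -  976, - 844, - 729,-451.01, - 384 , - 379, - 311, - 79,- 889/12, - 121/5,  860/11,255,604,772, 846 ]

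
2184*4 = 8736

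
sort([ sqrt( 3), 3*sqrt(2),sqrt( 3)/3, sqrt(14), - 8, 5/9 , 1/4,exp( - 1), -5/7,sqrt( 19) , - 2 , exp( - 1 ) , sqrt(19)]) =[ - 8,- 2, - 5/7 , 1/4,exp (  -  1), exp(-1 ),5/9,sqrt ( 3 ) /3, sqrt(3 ),sqrt( 14), 3*sqrt (2 ),sqrt( 19), sqrt( 19)]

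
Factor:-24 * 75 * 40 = -72000 = - 2^6 * 3^2*5^3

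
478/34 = 14 + 1/17 = 14.06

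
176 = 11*16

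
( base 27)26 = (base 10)60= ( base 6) 140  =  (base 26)28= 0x3c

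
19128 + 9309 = 28437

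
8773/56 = 8773/56  =  156.66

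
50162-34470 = 15692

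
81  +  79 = 160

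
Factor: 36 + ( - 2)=34 = 2^1*17^1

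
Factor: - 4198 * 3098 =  -13005404 = -2^2*1549^1*2099^1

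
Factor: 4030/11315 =26/73 = 2^1*13^1*73^( - 1) 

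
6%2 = 0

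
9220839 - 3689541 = 5531298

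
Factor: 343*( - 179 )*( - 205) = 12586385  =  5^1 * 7^3*41^1 * 179^1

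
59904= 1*59904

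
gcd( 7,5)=1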